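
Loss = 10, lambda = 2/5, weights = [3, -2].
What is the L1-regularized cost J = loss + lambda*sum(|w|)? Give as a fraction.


L1 norm = sum(|w|) = 5. J = 10 + 2/5 * 5 = 12.

12


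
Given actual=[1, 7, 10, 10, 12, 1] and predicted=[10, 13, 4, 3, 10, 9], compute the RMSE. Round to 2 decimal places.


MSE = 45.0000. RMSE = sqrt(45.0000) = 6.71.

6.71


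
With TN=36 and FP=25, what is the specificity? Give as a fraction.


Specificity = TN / (TN + FP) = 36 / 61 = 36/61.

36/61


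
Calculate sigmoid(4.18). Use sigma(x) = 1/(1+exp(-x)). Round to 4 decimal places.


sigma(4.18) = 1/(1+e^(-4.18)) = 1/(1+0.015299) = 1/1.015299 = 0.9849.

0.9849


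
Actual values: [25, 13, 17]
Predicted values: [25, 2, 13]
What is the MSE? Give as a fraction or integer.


MSE = (1/3) * ((25-25)^2=0 + (13-2)^2=121 + (17-13)^2=16). Sum = 137. MSE = 137/3.

137/3


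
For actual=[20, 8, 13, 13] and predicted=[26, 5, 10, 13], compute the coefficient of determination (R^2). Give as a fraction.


Mean(y) = 27/2. SS_res = 54. SS_tot = 73. R^2 = 1 - 54/(73) = 19/73.

19/73


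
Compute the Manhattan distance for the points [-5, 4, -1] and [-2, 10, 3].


d = sum of absolute differences: |-5--2|=3 + |4-10|=6 + |-1-3|=4 = 13.

13


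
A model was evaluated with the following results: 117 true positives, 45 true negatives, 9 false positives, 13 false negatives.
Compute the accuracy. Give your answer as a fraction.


Accuracy = (TP + TN) / (TP + TN + FP + FN) = (117 + 45) / 184 = 81/92.

81/92


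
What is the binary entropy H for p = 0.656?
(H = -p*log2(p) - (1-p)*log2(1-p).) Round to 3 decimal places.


H = -0.656*log2(0.656) - 0.344*log2(0.344) = 0.929.

0.929


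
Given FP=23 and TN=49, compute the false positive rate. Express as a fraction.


FPR = FP / (FP + TN) = 23 / 72 = 23/72.

23/72


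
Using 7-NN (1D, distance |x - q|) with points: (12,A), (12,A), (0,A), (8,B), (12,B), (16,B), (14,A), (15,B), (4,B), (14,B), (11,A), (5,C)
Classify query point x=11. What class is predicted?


Distances: |12-11|=1, |12-11|=1, |0-11|=11, |8-11|=3, |12-11|=1, |16-11|=5, |14-11|=3, |15-11|=4, |4-11|=7, |14-11|=3, |11-11|=0, |5-11|=6. 7 nearest: (11,A), (12,A), (12,A), (12,B), (14,A), (8,B), (14,B). Counts: {'A': 4, 'B': 3}. Majority class: A.

A


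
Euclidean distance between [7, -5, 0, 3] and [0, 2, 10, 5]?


d = sqrt(sum of squared differences). (7-0)^2=49, (-5-2)^2=49, (0-10)^2=100, (3-5)^2=4. Sum = 202.

sqrt(202)


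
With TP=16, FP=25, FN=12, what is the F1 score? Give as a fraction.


Precision = 16/41 = 16/41. Recall = 16/28 = 4/7. F1 = 2*P*R/(P+R) = 32/69.

32/69


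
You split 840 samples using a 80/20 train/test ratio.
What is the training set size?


Test set = 840 * 20% = 168. Training set = 840 - 168 = 672.

672


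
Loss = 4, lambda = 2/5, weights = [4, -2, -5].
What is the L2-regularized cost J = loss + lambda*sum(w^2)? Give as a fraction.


L2 sq norm = sum(w^2) = 45. J = 4 + 2/5 * 45 = 22.

22


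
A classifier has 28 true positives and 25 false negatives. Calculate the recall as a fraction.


Recall = TP / (TP + FN) = 28 / 53 = 28/53.

28/53


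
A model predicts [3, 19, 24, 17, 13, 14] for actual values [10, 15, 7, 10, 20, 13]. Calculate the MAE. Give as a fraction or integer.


MAE = (1/6) * (|10-3|=7 + |15-19|=4 + |7-24|=17 + |10-17|=7 + |20-13|=7 + |13-14|=1). Sum = 43. MAE = 43/6.

43/6


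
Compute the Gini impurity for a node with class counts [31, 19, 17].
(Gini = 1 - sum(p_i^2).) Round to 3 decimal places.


Total = 67. Proportions: 31/67, 19/67, 17/67. sum(p_i^2) = 0.3589. Gini = 1 - 0.3589 = 0.6411, which rounds to 0.641.

0.641


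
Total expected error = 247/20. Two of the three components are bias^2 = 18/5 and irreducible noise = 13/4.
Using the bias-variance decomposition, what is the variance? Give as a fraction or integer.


Total error = bias^2 + variance + irreducible noise. So variance = 247/20 - 18/5 - 13/4 = 11/2.

11/2


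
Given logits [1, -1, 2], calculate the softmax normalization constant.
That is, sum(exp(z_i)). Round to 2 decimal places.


Denom = e^1=2.7183 + e^-1=0.3679 + e^2=7.3891. Sum = 10.4753, which rounds to 10.48.

10.48


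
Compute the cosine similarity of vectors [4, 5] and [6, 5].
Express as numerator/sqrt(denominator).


dot = 49. |a|^2 = 41, |b|^2 = 61. cos = 49/sqrt(2501).

49/sqrt(2501)


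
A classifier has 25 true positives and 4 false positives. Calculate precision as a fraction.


Precision = TP / (TP + FP) = 25 / 29 = 25/29.

25/29


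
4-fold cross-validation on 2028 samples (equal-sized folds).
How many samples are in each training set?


Each validation fold has 2028/4 = 507 samples. Training set = 2028 - 507 = 1521.

1521


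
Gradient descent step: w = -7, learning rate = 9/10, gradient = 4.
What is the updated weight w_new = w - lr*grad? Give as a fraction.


w_new = -7 - 9/10 * 4 = -7 - 18/5 = -53/5.

-53/5


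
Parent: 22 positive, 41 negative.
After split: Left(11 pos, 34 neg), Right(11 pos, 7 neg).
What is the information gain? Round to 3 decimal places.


H(parent) = 0.9334. H(left) = 0.8024, H(right) = 0.9641. Weighted = (45/63)*0.8024 + (18/63)*0.9641 = 0.8486. IG = 0.9334 - 0.8486 = 0.0848, which rounds to 0.085.

0.085


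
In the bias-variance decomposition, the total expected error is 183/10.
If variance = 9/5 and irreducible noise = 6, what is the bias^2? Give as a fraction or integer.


Total error = bias^2 + variance + irreducible noise. So bias^2 = 183/10 - 9/5 - 6 = 21/2.

21/2


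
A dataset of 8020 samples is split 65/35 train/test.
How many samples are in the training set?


Test set = 8020 * 35% = 2807. Training set = 8020 - 2807 = 5213.

5213


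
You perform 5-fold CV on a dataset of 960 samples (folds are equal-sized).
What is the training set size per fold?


Each validation fold has 960/5 = 192 samples. Training set = 960 - 192 = 768.

768


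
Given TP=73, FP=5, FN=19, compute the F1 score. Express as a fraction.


Precision = 73/78 = 73/78. Recall = 73/92 = 73/92. F1 = 2*P*R/(P+R) = 73/85.

73/85


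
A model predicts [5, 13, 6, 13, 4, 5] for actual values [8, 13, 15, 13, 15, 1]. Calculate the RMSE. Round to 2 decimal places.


MSE = 37.8333. RMSE = sqrt(37.8333) = 6.15.

6.15


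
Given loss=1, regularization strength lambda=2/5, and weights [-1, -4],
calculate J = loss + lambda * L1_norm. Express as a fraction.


L1 norm = sum(|w|) = 5. J = 1 + 2/5 * 5 = 3.

3


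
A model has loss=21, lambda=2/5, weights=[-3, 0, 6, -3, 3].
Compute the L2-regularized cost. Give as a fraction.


L2 sq norm = sum(w^2) = 63. J = 21 + 2/5 * 63 = 231/5.

231/5


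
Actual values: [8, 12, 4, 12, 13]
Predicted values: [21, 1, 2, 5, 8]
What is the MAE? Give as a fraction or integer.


MAE = (1/5) * (|8-21|=13 + |12-1|=11 + |4-2|=2 + |12-5|=7 + |13-8|=5). Sum = 38. MAE = 38/5.

38/5


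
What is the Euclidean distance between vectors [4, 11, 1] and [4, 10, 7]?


d = sqrt(sum of squared differences). (4-4)^2=0, (11-10)^2=1, (1-7)^2=36. Sum = 37.

sqrt(37)


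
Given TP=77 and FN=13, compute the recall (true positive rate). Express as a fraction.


Recall = TP / (TP + FN) = 77 / 90 = 77/90.

77/90


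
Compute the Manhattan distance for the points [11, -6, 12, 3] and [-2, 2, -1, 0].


d = sum of absolute differences: |11--2|=13 + |-6-2|=8 + |12--1|=13 + |3-0|=3 = 37.

37


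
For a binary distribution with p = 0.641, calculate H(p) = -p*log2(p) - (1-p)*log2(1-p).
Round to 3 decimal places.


H = -0.641*log2(0.641) - 0.359*log2(0.359) = 0.942.

0.942


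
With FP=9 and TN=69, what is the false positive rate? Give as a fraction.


FPR = FP / (FP + TN) = 9 / 78 = 3/26.

3/26


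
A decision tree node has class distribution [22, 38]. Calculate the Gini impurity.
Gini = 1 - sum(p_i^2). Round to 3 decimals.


Total = 60. Proportions: 22/60, 38/60. sum(p_i^2) = 0.5356. Gini = 1 - 0.5356 = 0.4644, which rounds to 0.464.

0.464


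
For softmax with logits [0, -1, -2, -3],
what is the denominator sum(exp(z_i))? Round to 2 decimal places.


Denom = e^0=1.0000 + e^-1=0.3679 + e^-2=0.1353 + e^-3=0.0498. Sum = 1.5530, which rounds to 1.55.

1.55


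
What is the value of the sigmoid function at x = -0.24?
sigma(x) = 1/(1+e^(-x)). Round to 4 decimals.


sigma(-0.24) = 1/(1+e^(0.24)) = 1/(1+1.271249) = 1/2.271249 = 0.4403.

0.4403


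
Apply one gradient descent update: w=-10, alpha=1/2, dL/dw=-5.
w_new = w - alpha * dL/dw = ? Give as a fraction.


w_new = -10 - 1/2 * -5 = -10 - -5/2 = -15/2.

-15/2


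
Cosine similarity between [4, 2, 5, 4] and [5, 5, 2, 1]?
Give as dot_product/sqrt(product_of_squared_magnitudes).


dot = 44. |a|^2 = 61, |b|^2 = 55. cos = 44/sqrt(3355).

44/sqrt(3355)


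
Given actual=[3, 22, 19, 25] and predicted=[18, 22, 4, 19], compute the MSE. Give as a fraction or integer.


MSE = (1/4) * ((3-18)^2=225 + (22-22)^2=0 + (19-4)^2=225 + (25-19)^2=36). Sum = 486. MSE = 243/2.

243/2


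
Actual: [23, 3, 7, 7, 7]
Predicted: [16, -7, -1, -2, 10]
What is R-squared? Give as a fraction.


Mean(y) = 47/5. SS_res = 303. SS_tot = 1216/5. R^2 = 1 - 303/(1216/5) = -299/1216.

-299/1216


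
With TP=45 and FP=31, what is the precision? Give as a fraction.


Precision = TP / (TP + FP) = 45 / 76 = 45/76.

45/76


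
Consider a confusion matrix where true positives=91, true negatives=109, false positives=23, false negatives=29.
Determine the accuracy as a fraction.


Accuracy = (TP + TN) / (TP + TN + FP + FN) = (91 + 109) / 252 = 50/63.

50/63


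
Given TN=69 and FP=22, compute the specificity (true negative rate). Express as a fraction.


Specificity = TN / (TN + FP) = 69 / 91 = 69/91.

69/91


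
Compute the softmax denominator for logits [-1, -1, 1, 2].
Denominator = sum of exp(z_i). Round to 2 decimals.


Denom = e^-1=0.3679 + e^-1=0.3679 + e^1=2.7183 + e^2=7.3891. Sum = 10.8432, which rounds to 10.84.

10.84


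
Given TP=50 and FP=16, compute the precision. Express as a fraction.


Precision = TP / (TP + FP) = 50 / 66 = 25/33.

25/33


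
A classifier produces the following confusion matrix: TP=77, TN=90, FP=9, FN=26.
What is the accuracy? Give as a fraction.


Accuracy = (TP + TN) / (TP + TN + FP + FN) = (77 + 90) / 202 = 167/202.

167/202


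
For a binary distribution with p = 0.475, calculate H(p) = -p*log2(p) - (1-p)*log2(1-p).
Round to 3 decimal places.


H = -0.475*log2(0.475) - 0.525*log2(0.525) = 0.998.

0.998


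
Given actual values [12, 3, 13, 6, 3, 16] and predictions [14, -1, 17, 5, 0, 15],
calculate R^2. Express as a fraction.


Mean(y) = 53/6. SS_res = 47. SS_tot = 929/6. R^2 = 1 - 47/(929/6) = 647/929.

647/929


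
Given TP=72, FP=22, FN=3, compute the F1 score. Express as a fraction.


Precision = 72/94 = 36/47. Recall = 72/75 = 24/25. F1 = 2*P*R/(P+R) = 144/169.

144/169


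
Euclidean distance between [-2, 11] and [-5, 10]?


d = sqrt(sum of squared differences). (-2--5)^2=9, (11-10)^2=1. Sum = 10.

sqrt(10)


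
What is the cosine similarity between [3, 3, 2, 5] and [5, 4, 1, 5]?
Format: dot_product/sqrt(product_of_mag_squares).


dot = 54. |a|^2 = 47, |b|^2 = 67. cos = 54/sqrt(3149).

54/sqrt(3149)


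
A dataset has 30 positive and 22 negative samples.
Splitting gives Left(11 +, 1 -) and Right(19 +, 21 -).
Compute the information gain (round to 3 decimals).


H(parent) = 0.9829. H(left) = 0.4138, H(right) = 0.9982. Weighted = (12/52)*0.4138 + (40/52)*0.9982 = 0.8633. IG = 0.9829 - 0.8633 = 0.1196, which rounds to 0.120.

0.120


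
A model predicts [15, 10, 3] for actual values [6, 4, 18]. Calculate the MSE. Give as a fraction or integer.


MSE = (1/3) * ((6-15)^2=81 + (4-10)^2=36 + (18-3)^2=225). Sum = 342. MSE = 114.

114


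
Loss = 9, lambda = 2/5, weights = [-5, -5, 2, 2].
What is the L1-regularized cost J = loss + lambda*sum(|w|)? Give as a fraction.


L1 norm = sum(|w|) = 14. J = 9 + 2/5 * 14 = 73/5.

73/5


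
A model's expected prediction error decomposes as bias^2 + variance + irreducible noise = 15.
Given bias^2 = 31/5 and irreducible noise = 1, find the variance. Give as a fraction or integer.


Total error = bias^2 + variance + irreducible noise. So variance = 15 - 31/5 - 1 = 39/5.

39/5


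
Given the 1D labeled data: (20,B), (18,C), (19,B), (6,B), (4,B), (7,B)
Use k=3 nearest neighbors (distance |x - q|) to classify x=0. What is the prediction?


Distances: |20-0|=20, |18-0|=18, |19-0|=19, |6-0|=6, |4-0|=4, |7-0|=7. 3 nearest: (4,B), (6,B), (7,B). Counts: {'B': 3}. Majority class: B.

B


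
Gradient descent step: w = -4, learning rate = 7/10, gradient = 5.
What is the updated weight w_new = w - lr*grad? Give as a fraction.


w_new = -4 - 7/10 * 5 = -4 - 7/2 = -15/2.

-15/2


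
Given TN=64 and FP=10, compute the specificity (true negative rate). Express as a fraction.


Specificity = TN / (TN + FP) = 64 / 74 = 32/37.

32/37


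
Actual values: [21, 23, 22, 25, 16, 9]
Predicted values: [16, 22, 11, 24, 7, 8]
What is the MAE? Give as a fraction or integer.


MAE = (1/6) * (|21-16|=5 + |23-22|=1 + |22-11|=11 + |25-24|=1 + |16-7|=9 + |9-8|=1). Sum = 28. MAE = 14/3.

14/3


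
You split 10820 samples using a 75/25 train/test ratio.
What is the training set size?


Test set = 10820 * 25% = 2705. Training set = 10820 - 2705 = 8115.

8115


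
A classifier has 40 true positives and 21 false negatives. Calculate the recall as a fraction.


Recall = TP / (TP + FN) = 40 / 61 = 40/61.

40/61


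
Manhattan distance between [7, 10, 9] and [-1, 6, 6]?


d = sum of absolute differences: |7--1|=8 + |10-6|=4 + |9-6|=3 = 15.

15


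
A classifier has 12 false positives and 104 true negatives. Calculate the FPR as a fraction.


FPR = FP / (FP + TN) = 12 / 116 = 3/29.

3/29


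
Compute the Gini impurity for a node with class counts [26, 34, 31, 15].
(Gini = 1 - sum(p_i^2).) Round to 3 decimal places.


Total = 106. Proportions: 26/106, 34/106, 31/106, 15/106. sum(p_i^2) = 0.2686. Gini = 1 - 0.2686 = 0.7314, which rounds to 0.731.

0.731


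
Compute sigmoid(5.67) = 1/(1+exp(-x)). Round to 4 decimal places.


sigma(5.67) = 1/(1+e^(-5.67)) = 1/(1+0.003448) = 1/1.003448 = 0.9966.

0.9966


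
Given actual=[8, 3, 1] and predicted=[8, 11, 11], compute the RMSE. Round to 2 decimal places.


MSE = 54.6667. RMSE = sqrt(54.6667) = 7.39.

7.39


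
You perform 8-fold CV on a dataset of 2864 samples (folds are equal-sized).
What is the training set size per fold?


Each validation fold has 2864/8 = 358 samples. Training set = 2864 - 358 = 2506.

2506


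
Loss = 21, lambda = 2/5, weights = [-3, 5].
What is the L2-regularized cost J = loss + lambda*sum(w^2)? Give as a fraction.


L2 sq norm = sum(w^2) = 34. J = 21 + 2/5 * 34 = 173/5.

173/5


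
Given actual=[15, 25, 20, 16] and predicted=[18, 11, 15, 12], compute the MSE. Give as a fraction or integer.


MSE = (1/4) * ((15-18)^2=9 + (25-11)^2=196 + (20-15)^2=25 + (16-12)^2=16). Sum = 246. MSE = 123/2.

123/2


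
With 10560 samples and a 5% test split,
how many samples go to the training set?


Test set = 10560 * 5% = 528. Training set = 10560 - 528 = 10032.

10032


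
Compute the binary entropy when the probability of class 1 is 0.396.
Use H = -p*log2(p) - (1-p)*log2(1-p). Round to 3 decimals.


H = -0.396*log2(0.396) - 0.604*log2(0.604) = 0.969.

0.969


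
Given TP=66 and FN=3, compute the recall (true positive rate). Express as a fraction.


Recall = TP / (TP + FN) = 66 / 69 = 22/23.

22/23


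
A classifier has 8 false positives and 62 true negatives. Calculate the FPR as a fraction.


FPR = FP / (FP + TN) = 8 / 70 = 4/35.

4/35


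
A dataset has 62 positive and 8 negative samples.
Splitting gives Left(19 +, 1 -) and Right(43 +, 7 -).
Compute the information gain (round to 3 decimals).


H(parent) = 0.5127. H(left) = 0.2864, H(right) = 0.5842. Weighted = (20/70)*0.2864 + (50/70)*0.5842 = 0.4991. IG = 0.5127 - 0.4991 = 0.0136, which rounds to 0.014.

0.014


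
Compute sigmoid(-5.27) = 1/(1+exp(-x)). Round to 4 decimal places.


sigma(-5.27) = 1/(1+e^(5.27)) = 1/(1+194.415962) = 1/195.415962 = 0.0051.

0.0051


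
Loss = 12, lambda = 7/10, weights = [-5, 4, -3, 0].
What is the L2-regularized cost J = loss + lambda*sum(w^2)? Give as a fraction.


L2 sq norm = sum(w^2) = 50. J = 12 + 7/10 * 50 = 47.

47


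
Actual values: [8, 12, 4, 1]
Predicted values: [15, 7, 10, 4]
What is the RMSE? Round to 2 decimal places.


MSE = 29.7500. RMSE = sqrt(29.7500) = 5.45.

5.45


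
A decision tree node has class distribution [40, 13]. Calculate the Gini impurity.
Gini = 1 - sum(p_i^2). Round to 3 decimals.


Total = 53. Proportions: 40/53, 13/53. sum(p_i^2) = 0.6298. Gini = 1 - 0.6298 = 0.3702, which rounds to 0.370.

0.370


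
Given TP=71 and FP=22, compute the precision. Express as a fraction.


Precision = TP / (TP + FP) = 71 / 93 = 71/93.

71/93


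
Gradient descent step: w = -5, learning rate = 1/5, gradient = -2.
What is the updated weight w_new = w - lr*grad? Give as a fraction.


w_new = -5 - 1/5 * -2 = -5 - -2/5 = -23/5.

-23/5


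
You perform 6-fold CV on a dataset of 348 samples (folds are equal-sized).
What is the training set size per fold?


Each validation fold has 348/6 = 58 samples. Training set = 348 - 58 = 290.

290


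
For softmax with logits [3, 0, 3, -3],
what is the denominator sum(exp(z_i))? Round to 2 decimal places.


Denom = e^3=20.0855 + e^0=1.0000 + e^3=20.0855 + e^-3=0.0498. Sum = 41.2208, which rounds to 41.22.

41.22


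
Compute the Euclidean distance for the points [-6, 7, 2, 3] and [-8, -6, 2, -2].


d = sqrt(sum of squared differences). (-6--8)^2=4, (7--6)^2=169, (2-2)^2=0, (3--2)^2=25. Sum = 198.

sqrt(198)


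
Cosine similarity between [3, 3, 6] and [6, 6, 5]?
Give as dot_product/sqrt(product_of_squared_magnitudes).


dot = 66. |a|^2 = 54, |b|^2 = 97. cos = 66/sqrt(5238).

66/sqrt(5238)


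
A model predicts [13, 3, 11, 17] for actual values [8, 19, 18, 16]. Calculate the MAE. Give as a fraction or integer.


MAE = (1/4) * (|8-13|=5 + |19-3|=16 + |18-11|=7 + |16-17|=1). Sum = 29. MAE = 29/4.

29/4


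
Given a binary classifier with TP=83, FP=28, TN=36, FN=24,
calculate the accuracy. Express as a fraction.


Accuracy = (TP + TN) / (TP + TN + FP + FN) = (83 + 36) / 171 = 119/171.

119/171


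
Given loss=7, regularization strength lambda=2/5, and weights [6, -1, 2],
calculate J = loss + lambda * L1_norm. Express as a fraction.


L1 norm = sum(|w|) = 9. J = 7 + 2/5 * 9 = 53/5.

53/5


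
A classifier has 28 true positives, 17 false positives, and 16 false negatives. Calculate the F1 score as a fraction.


Precision = 28/45 = 28/45. Recall = 28/44 = 7/11. F1 = 2*P*R/(P+R) = 56/89.

56/89


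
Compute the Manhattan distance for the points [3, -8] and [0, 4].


d = sum of absolute differences: |3-0|=3 + |-8-4|=12 = 15.

15


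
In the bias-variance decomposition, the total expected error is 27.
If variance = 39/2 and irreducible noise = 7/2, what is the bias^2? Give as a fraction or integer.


Total error = bias^2 + variance + irreducible noise. So bias^2 = 27 - 39/2 - 7/2 = 4.

4


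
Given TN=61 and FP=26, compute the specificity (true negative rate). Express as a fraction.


Specificity = TN / (TN + FP) = 61 / 87 = 61/87.

61/87


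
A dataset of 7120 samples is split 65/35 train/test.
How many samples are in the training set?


Test set = 7120 * 35% = 2492. Training set = 7120 - 2492 = 4628.

4628


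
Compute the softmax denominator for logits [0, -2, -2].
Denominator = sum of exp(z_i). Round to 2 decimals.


Denom = e^0=1.0000 + e^-2=0.1353 + e^-2=0.1353. Sum = 1.2706, which rounds to 1.27.

1.27


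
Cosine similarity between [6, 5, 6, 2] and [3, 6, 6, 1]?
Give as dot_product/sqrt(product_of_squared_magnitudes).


dot = 86. |a|^2 = 101, |b|^2 = 82. cos = 86/sqrt(8282).

86/sqrt(8282)


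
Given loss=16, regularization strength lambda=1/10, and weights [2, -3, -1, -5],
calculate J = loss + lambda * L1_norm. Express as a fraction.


L1 norm = sum(|w|) = 11. J = 16 + 1/10 * 11 = 171/10.

171/10


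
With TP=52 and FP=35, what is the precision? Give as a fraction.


Precision = TP / (TP + FP) = 52 / 87 = 52/87.

52/87


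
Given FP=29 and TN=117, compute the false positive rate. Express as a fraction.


FPR = FP / (FP + TN) = 29 / 146 = 29/146.

29/146


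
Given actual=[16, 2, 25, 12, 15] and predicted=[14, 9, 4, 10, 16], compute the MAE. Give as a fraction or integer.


MAE = (1/5) * (|16-14|=2 + |2-9|=7 + |25-4|=21 + |12-10|=2 + |15-16|=1). Sum = 33. MAE = 33/5.

33/5


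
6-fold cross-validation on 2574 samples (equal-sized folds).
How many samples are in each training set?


Each validation fold has 2574/6 = 429 samples. Training set = 2574 - 429 = 2145.

2145


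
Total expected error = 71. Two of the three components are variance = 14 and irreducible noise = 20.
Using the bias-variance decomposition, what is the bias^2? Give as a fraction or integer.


Total error = bias^2 + variance + irreducible noise. So bias^2 = 71 - 14 - 20 = 37.

37


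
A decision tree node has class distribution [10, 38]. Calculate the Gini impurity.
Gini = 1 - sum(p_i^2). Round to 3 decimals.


Total = 48. Proportions: 10/48, 38/48. sum(p_i^2) = 0.6701. Gini = 1 - 0.6701 = 0.3299, which rounds to 0.330.

0.330


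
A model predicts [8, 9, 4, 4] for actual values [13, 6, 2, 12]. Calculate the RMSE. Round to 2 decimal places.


MSE = 25.5000. RMSE = sqrt(25.5000) = 5.05.

5.05


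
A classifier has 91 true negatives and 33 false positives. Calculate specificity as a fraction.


Specificity = TN / (TN + FP) = 91 / 124 = 91/124.

91/124


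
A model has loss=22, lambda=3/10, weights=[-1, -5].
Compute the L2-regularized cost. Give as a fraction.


L2 sq norm = sum(w^2) = 26. J = 22 + 3/10 * 26 = 149/5.

149/5


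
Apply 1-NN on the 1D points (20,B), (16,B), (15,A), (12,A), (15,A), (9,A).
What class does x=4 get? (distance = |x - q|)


Distances: |20-4|=16, |16-4|=12, |15-4|=11, |12-4|=8, |15-4|=11, |9-4|=5. 1 nearest: (9,A). Counts: {'A': 1}. Majority class: A.

A


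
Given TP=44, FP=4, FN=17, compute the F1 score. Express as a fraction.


Precision = 44/48 = 11/12. Recall = 44/61 = 44/61. F1 = 2*P*R/(P+R) = 88/109.

88/109


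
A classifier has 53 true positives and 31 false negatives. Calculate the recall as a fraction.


Recall = TP / (TP + FN) = 53 / 84 = 53/84.

53/84


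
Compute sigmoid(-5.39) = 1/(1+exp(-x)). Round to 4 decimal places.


sigma(-5.39) = 1/(1+e^(5.39)) = 1/(1+219.203386) = 1/220.203386 = 0.0045.

0.0045


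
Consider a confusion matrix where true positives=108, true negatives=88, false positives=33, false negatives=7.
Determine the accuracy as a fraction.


Accuracy = (TP + TN) / (TP + TN + FP + FN) = (108 + 88) / 236 = 49/59.

49/59


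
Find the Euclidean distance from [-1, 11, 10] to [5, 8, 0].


d = sqrt(sum of squared differences). (-1-5)^2=36, (11-8)^2=9, (10-0)^2=100. Sum = 145.

sqrt(145)


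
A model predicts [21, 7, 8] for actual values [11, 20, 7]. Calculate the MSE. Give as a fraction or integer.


MSE = (1/3) * ((11-21)^2=100 + (20-7)^2=169 + (7-8)^2=1). Sum = 270. MSE = 90.

90


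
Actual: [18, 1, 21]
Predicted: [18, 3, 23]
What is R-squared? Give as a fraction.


Mean(y) = 40/3. SS_res = 8. SS_tot = 698/3. R^2 = 1 - 8/(698/3) = 337/349.

337/349


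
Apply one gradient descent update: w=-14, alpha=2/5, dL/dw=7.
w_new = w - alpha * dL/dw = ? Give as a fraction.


w_new = -14 - 2/5 * 7 = -14 - 14/5 = -84/5.

-84/5


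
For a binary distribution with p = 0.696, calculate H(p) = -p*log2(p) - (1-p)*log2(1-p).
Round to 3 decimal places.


H = -0.696*log2(0.696) - 0.304*log2(0.304) = 0.886.

0.886


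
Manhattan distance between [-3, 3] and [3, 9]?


d = sum of absolute differences: |-3-3|=6 + |3-9|=6 = 12.

12


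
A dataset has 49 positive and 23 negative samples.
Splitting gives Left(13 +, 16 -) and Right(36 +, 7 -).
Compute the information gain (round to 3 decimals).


H(parent) = 0.9038. H(left) = 0.9923, H(right) = 0.6409. Weighted = (29/72)*0.9923 + (43/72)*0.6409 = 0.7824. IG = 0.9038 - 0.7824 = 0.1214, which rounds to 0.121.

0.121


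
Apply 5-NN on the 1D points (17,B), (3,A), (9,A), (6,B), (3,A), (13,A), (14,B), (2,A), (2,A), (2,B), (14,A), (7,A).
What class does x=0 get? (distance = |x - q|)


Distances: |17-0|=17, |3-0|=3, |9-0|=9, |6-0|=6, |3-0|=3, |13-0|=13, |14-0|=14, |2-0|=2, |2-0|=2, |2-0|=2, |14-0|=14, |7-0|=7. 5 nearest: (2,A), (2,A), (2,B), (3,A), (3,A). Counts: {'A': 4, 'B': 1}. Majority class: A.

A


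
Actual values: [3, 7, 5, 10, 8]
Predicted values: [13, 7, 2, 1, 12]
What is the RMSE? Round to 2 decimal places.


MSE = 41.2000. RMSE = sqrt(41.2000) = 6.42.

6.42


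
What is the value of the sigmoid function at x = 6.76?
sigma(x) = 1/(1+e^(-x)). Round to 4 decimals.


sigma(6.76) = 1/(1+e^(-6.76)) = 1/(1+0.001159) = 1/1.001159 = 0.9988.

0.9988


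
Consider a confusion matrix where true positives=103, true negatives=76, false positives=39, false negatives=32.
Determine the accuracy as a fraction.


Accuracy = (TP + TN) / (TP + TN + FP + FN) = (103 + 76) / 250 = 179/250.

179/250


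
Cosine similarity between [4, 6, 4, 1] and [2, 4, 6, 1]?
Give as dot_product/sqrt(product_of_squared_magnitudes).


dot = 57. |a|^2 = 69, |b|^2 = 57. cos = 57/sqrt(3933).

57/sqrt(3933)


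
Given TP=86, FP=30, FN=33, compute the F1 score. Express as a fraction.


Precision = 86/116 = 43/58. Recall = 86/119 = 86/119. F1 = 2*P*R/(P+R) = 172/235.

172/235


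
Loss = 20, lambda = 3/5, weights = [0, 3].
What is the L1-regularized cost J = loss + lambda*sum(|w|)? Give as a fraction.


L1 norm = sum(|w|) = 3. J = 20 + 3/5 * 3 = 109/5.

109/5


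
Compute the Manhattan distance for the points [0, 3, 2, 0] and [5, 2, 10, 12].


d = sum of absolute differences: |0-5|=5 + |3-2|=1 + |2-10|=8 + |0-12|=12 = 26.

26


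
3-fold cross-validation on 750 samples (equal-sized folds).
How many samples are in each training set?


Each validation fold has 750/3 = 250 samples. Training set = 750 - 250 = 500.

500


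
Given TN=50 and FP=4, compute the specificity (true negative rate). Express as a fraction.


Specificity = TN / (TN + FP) = 50 / 54 = 25/27.

25/27


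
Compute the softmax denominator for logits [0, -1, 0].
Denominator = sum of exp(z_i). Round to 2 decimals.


Denom = e^0=1.0000 + e^-1=0.3679 + e^0=1.0000. Sum = 2.3679, which rounds to 2.37.

2.37


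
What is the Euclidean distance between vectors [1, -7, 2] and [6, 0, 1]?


d = sqrt(sum of squared differences). (1-6)^2=25, (-7-0)^2=49, (2-1)^2=1. Sum = 75.

sqrt(75)


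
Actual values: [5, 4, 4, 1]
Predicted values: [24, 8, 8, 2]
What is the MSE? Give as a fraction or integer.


MSE = (1/4) * ((5-24)^2=361 + (4-8)^2=16 + (4-8)^2=16 + (1-2)^2=1). Sum = 394. MSE = 197/2.

197/2


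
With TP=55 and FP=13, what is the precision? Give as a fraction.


Precision = TP / (TP + FP) = 55 / 68 = 55/68.

55/68


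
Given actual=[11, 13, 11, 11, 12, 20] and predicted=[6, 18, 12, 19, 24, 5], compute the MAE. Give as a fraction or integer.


MAE = (1/6) * (|11-6|=5 + |13-18|=5 + |11-12|=1 + |11-19|=8 + |12-24|=12 + |20-5|=15). Sum = 46. MAE = 23/3.

23/3


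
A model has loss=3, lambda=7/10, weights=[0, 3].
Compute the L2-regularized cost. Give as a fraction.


L2 sq norm = sum(w^2) = 9. J = 3 + 7/10 * 9 = 93/10.

93/10


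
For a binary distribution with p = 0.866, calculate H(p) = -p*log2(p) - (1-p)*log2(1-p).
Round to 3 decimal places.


H = -0.866*log2(0.866) - 0.134*log2(0.134) = 0.568.

0.568


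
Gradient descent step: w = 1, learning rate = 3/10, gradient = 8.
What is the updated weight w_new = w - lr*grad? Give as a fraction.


w_new = 1 - 3/10 * 8 = 1 - 12/5 = -7/5.

-7/5


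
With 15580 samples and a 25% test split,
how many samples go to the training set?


Test set = 15580 * 25% = 3895. Training set = 15580 - 3895 = 11685.

11685


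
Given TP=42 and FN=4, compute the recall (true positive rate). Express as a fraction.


Recall = TP / (TP + FN) = 42 / 46 = 21/23.

21/23


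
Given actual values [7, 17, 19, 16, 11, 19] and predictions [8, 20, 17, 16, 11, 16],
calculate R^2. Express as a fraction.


Mean(y) = 89/6. SS_res = 23. SS_tot = 701/6. R^2 = 1 - 23/(701/6) = 563/701.

563/701


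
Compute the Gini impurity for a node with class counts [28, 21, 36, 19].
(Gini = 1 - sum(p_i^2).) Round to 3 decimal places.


Total = 104. Proportions: 28/104, 21/104, 36/104, 19/104. sum(p_i^2) = 0.2665. Gini = 1 - 0.2665 = 0.7335, which rounds to 0.734.

0.734


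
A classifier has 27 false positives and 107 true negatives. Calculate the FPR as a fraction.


FPR = FP / (FP + TN) = 27 / 134 = 27/134.

27/134


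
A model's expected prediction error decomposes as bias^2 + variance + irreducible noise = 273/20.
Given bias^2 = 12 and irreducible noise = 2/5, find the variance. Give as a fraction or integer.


Total error = bias^2 + variance + irreducible noise. So variance = 273/20 - 12 - 2/5 = 5/4.

5/4


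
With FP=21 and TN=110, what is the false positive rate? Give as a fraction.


FPR = FP / (FP + TN) = 21 / 131 = 21/131.

21/131


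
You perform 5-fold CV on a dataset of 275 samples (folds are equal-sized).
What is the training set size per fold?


Each validation fold has 275/5 = 55 samples. Training set = 275 - 55 = 220.

220


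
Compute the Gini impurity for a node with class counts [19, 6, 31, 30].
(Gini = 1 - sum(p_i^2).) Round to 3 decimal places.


Total = 86. Proportions: 19/86, 6/86, 31/86, 30/86. sum(p_i^2) = 0.3053. Gini = 1 - 0.3053 = 0.6947, which rounds to 0.695.

0.695


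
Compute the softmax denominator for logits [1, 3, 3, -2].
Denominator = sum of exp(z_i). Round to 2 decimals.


Denom = e^1=2.7183 + e^3=20.0855 + e^3=20.0855 + e^-2=0.1353. Sum = 43.0246, which rounds to 43.02.

43.02


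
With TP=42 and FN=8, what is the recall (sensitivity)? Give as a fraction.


Recall = TP / (TP + FN) = 42 / 50 = 21/25.

21/25


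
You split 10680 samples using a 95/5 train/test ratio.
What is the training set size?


Test set = 10680 * 5% = 534. Training set = 10680 - 534 = 10146.

10146


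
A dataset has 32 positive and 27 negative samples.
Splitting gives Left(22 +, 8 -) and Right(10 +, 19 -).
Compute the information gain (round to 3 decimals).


H(parent) = 0.9948. H(left) = 0.8366, H(right) = 0.9294. Weighted = (30/59)*0.8366 + (29/59)*0.9294 = 0.8822. IG = 0.9948 - 0.8822 = 0.1126, which rounds to 0.113.

0.113


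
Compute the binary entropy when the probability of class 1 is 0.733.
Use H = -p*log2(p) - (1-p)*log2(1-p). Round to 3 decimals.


H = -0.733*log2(0.733) - 0.267*log2(0.267) = 0.837.

0.837


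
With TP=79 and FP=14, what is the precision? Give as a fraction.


Precision = TP / (TP + FP) = 79 / 93 = 79/93.

79/93


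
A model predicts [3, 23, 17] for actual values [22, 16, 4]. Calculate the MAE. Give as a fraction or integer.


MAE = (1/3) * (|22-3|=19 + |16-23|=7 + |4-17|=13). Sum = 39. MAE = 13.

13


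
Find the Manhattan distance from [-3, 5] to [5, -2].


d = sum of absolute differences: |-3-5|=8 + |5--2|=7 = 15.

15


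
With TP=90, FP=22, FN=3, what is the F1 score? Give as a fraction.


Precision = 90/112 = 45/56. Recall = 90/93 = 30/31. F1 = 2*P*R/(P+R) = 36/41.

36/41


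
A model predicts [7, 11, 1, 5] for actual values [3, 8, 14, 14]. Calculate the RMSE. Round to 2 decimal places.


MSE = 68.7500. RMSE = sqrt(68.7500) = 8.29.

8.29


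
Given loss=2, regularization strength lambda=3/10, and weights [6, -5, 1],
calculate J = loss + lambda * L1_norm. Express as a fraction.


L1 norm = sum(|w|) = 12. J = 2 + 3/10 * 12 = 28/5.

28/5


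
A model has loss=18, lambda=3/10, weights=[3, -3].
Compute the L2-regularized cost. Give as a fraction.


L2 sq norm = sum(w^2) = 18. J = 18 + 3/10 * 18 = 117/5.

117/5


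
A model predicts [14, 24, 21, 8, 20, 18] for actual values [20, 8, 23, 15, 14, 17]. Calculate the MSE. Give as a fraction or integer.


MSE = (1/6) * ((20-14)^2=36 + (8-24)^2=256 + (23-21)^2=4 + (15-8)^2=49 + (14-20)^2=36 + (17-18)^2=1). Sum = 382. MSE = 191/3.

191/3


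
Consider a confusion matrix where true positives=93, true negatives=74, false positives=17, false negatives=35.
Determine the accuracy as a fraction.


Accuracy = (TP + TN) / (TP + TN + FP + FN) = (93 + 74) / 219 = 167/219.

167/219


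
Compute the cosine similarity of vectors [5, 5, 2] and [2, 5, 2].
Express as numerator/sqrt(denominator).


dot = 39. |a|^2 = 54, |b|^2 = 33. cos = 39/sqrt(1782).

39/sqrt(1782)


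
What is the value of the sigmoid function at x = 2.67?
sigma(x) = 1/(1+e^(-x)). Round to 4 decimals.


sigma(2.67) = 1/(1+e^(-2.67)) = 1/(1+0.069252) = 1/1.069252 = 0.9352.

0.9352


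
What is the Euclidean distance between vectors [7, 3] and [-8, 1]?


d = sqrt(sum of squared differences). (7--8)^2=225, (3-1)^2=4. Sum = 229.

sqrt(229)


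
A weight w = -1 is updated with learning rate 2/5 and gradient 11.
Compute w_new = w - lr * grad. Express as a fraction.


w_new = -1 - 2/5 * 11 = -1 - 22/5 = -27/5.

-27/5


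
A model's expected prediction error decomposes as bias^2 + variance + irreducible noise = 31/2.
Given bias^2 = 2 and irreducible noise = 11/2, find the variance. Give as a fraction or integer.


Total error = bias^2 + variance + irreducible noise. So variance = 31/2 - 2 - 11/2 = 8.

8


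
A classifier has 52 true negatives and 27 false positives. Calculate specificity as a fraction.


Specificity = TN / (TN + FP) = 52 / 79 = 52/79.

52/79


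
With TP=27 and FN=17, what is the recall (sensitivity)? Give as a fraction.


Recall = TP / (TP + FN) = 27 / 44 = 27/44.

27/44


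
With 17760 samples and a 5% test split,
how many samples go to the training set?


Test set = 17760 * 5% = 888. Training set = 17760 - 888 = 16872.

16872


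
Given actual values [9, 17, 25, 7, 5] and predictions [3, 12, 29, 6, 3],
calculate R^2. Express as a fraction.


Mean(y) = 63/5. SS_res = 82. SS_tot = 1376/5. R^2 = 1 - 82/(1376/5) = 483/688.

483/688


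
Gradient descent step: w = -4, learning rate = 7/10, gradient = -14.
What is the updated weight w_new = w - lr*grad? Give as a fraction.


w_new = -4 - 7/10 * -14 = -4 - -49/5 = 29/5.

29/5


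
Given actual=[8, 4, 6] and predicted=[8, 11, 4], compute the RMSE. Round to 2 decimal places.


MSE = 17.6667. RMSE = sqrt(17.6667) = 4.20.

4.20


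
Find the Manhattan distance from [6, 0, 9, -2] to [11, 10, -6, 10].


d = sum of absolute differences: |6-11|=5 + |0-10|=10 + |9--6|=15 + |-2-10|=12 = 42.

42


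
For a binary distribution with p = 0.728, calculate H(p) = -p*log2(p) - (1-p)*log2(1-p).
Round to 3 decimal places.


H = -0.728*log2(0.728) - 0.272*log2(0.272) = 0.844.

0.844


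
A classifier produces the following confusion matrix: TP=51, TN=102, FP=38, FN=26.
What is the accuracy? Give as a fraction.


Accuracy = (TP + TN) / (TP + TN + FP + FN) = (51 + 102) / 217 = 153/217.

153/217


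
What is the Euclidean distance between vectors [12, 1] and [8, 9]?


d = sqrt(sum of squared differences). (12-8)^2=16, (1-9)^2=64. Sum = 80.

sqrt(80)


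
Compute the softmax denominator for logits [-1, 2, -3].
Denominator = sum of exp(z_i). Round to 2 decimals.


Denom = e^-1=0.3679 + e^2=7.3891 + e^-3=0.0498. Sum = 7.8068, which rounds to 7.81.

7.81


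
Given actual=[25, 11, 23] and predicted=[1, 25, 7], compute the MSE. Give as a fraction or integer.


MSE = (1/3) * ((25-1)^2=576 + (11-25)^2=196 + (23-7)^2=256). Sum = 1028. MSE = 1028/3.

1028/3


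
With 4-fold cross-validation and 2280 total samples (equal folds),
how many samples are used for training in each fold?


Each validation fold has 2280/4 = 570 samples. Training set = 2280 - 570 = 1710.

1710


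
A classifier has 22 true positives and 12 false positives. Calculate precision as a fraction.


Precision = TP / (TP + FP) = 22 / 34 = 11/17.

11/17


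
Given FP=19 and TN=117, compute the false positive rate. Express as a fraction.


FPR = FP / (FP + TN) = 19 / 136 = 19/136.

19/136


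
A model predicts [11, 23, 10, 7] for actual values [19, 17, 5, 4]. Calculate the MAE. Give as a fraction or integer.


MAE = (1/4) * (|19-11|=8 + |17-23|=6 + |5-10|=5 + |4-7|=3). Sum = 22. MAE = 11/2.

11/2


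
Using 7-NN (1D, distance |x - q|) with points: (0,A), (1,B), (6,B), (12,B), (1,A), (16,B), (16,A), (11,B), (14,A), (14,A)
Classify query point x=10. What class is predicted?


Distances: |0-10|=10, |1-10|=9, |6-10|=4, |12-10|=2, |1-10|=9, |16-10|=6, |16-10|=6, |11-10|=1, |14-10|=4, |14-10|=4. 7 nearest: (11,B), (12,B), (14,A), (14,A), (6,B), (16,A), (16,B). Counts: {'B': 4, 'A': 3}. Majority class: B.

B


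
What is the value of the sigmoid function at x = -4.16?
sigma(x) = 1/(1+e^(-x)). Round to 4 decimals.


sigma(-4.16) = 1/(1+e^(4.16)) = 1/(1+64.071523) = 1/65.071523 = 0.0154.

0.0154


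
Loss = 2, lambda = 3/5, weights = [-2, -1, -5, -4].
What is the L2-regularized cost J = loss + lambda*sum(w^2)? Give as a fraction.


L2 sq norm = sum(w^2) = 46. J = 2 + 3/5 * 46 = 148/5.

148/5


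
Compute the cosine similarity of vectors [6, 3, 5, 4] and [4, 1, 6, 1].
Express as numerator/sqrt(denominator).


dot = 61. |a|^2 = 86, |b|^2 = 54. cos = 61/sqrt(4644).

61/sqrt(4644)


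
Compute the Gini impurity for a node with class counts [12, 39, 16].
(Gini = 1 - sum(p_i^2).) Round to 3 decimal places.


Total = 67. Proportions: 12/67, 39/67, 16/67. sum(p_i^2) = 0.4279. Gini = 1 - 0.4279 = 0.5721, which rounds to 0.572.

0.572


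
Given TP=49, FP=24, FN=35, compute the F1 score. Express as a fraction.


Precision = 49/73 = 49/73. Recall = 49/84 = 7/12. F1 = 2*P*R/(P+R) = 98/157.

98/157


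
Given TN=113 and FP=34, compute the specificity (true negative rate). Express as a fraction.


Specificity = TN / (TN + FP) = 113 / 147 = 113/147.

113/147


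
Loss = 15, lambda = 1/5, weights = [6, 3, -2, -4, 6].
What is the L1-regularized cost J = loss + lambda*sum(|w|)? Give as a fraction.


L1 norm = sum(|w|) = 21. J = 15 + 1/5 * 21 = 96/5.

96/5


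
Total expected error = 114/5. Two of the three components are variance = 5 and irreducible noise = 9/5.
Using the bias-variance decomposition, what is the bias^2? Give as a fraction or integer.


Total error = bias^2 + variance + irreducible noise. So bias^2 = 114/5 - 5 - 9/5 = 16.

16


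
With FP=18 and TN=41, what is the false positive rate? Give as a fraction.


FPR = FP / (FP + TN) = 18 / 59 = 18/59.

18/59


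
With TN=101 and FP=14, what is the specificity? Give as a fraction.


Specificity = TN / (TN + FP) = 101 / 115 = 101/115.

101/115


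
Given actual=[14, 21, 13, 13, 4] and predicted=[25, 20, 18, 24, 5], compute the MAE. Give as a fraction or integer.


MAE = (1/5) * (|14-25|=11 + |21-20|=1 + |13-18|=5 + |13-24|=11 + |4-5|=1). Sum = 29. MAE = 29/5.

29/5


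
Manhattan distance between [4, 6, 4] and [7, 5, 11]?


d = sum of absolute differences: |4-7|=3 + |6-5|=1 + |4-11|=7 = 11.

11


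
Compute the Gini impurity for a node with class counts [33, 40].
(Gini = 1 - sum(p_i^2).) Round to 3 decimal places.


Total = 73. Proportions: 33/73, 40/73. sum(p_i^2) = 0.5046. Gini = 1 - 0.5046 = 0.4954, which rounds to 0.495.

0.495
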